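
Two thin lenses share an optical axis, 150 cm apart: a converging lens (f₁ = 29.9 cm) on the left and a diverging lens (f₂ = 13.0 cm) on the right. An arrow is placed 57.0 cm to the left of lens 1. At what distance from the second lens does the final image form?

Lens 1: 1/d_i1 = 1/f₁ − 1/d_o1 = 1/(29.9) − 1/(57.0) = 0.01590, so d_i1 = 62.89 cm.
The intermediate image is 62.89 cm to the right of lens 1, which is 150 − (62.89) = 87.11 cm to the left of lens 2, so d_o2 = +87.11 cm.
Lens 2 is diverging, so f₂ = −13.0 cm.
Lens 2: 1/d_i2 = 1/f₂ − 1/d_o2 = 1/(-13.0) − 1/(87.11) = -0.08840, so d_i2 = -11.3 cm.
The final image is virtual, 11.3 cm to the left of lens 2 (overall magnification ≈ -0.14).

11.3 cm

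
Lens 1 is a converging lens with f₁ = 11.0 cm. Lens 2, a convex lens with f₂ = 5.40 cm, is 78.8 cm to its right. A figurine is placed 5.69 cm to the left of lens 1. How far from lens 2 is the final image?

5.74 cm

Lens 1: 1/d_i1 = 1/f₁ − 1/d_o1 = 1/(11.0) − 1/(5.69) = -0.08484, so d_i1 = -11.79 cm.
The intermediate image is 11.79 cm to the left of lens 1 (virtual), which is 78.8 − (-11.79) = 90.59 cm to the left of lens 2, so d_o2 = +90.59 cm.
Lens 2: 1/d_i2 = 1/f₂ − 1/d_o2 = 1/(5.40) − 1/(90.59) = 0.1741, so d_i2 = 5.74 cm.
The final image is real, 5.74 cm to the right of lens 2 (overall magnification ≈ -0.13).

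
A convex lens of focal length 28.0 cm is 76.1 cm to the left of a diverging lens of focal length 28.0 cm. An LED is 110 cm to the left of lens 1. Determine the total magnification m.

m = -0.144

Lens 1: 1/d_i1 = 1/(28.0) − 1/(110) = 0.02662, so d_i1 = 37.56 cm; m₁ = −d_i1/d_o1 = -0.3415.
d_o2 = 76.1 − (37.56) = 38.54 cm.
f₂ = −28.0 cm (diverging).
Lens 2: 1/d_i2 = 1/(-28.0) − 1/(38.54) = -0.06166, so d_i2 = -16.22 cm; m₂ = −d_i2/d_o2 = +0.4208.
m = m₁·m₂ = (-0.3415)(+0.4208) = -0.144.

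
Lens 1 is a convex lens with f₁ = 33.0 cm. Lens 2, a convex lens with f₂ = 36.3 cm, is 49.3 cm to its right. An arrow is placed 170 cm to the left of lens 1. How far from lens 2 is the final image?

Lens 1: 1/d_i1 = 1/f₁ − 1/d_o1 = 1/(33.0) − 1/(170) = 0.02442, so d_i1 = 40.95 cm.
The intermediate image is 40.95 cm to the right of lens 1, which is 49.3 − (40.95) = 8.350 cm to the left of lens 2, so d_o2 = +8.350 cm.
Lens 2: 1/d_i2 = 1/f₂ − 1/d_o2 = 1/(36.3) − 1/(8.350) = -0.09221, so d_i2 = -10.8 cm.
The final image is virtual, 10.8 cm to the left of lens 2 (overall magnification ≈ -0.31).

10.8 cm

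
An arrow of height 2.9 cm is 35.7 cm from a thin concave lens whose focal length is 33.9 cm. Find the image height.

1.41 cm

For a concave lens, f = -33.9 cm.
1/d_i = 1/f − 1/d_o = 1/(-33.90) − 1/(35.7) = -0.05751, so d_i = -17.39 cm.
m = −d_i/d_o = +0.4871.
|h_i| = |m|·h_o = 0.4871 × 2.9 = 1.41 cm. The image is virtual, upright and reduced, on the same side as the object.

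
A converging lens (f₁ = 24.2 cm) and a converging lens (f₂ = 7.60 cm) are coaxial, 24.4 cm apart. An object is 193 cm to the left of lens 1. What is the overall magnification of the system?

m = -0.100

Lens 1: 1/d_i1 = 1/(24.2) − 1/(193) = 0.03614, so d_i1 = 27.67 cm; m₁ = −d_i1/d_o1 = -0.1434.
d_o2 = 24.4 − (27.67) = -3.270 cm (virtual object).
Lens 2: 1/d_i2 = 1/(7.60) − 1/(-3.270) = 0.4374, so d_i2 = 2.286 cm; m₂ = −d_i2/d_o2 = +0.6992.
m = m₁·m₂ = (-0.1434)(+0.6992) = -0.100.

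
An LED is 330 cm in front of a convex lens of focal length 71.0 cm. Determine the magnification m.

1/d_i = 1/f − 1/d_o = 1/(71.00) − 1/(330) = 0.01105, so d_i = 90.46 cm.
m = −d_i/d_o = −(90.46)/(330) = -0.274.
The image is real, inverted and reduced, on the far side of the lens.

m = -0.274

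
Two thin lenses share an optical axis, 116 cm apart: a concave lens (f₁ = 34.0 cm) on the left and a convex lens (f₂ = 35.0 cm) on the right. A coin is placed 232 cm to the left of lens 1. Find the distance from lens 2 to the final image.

Lens 1 is diverging, so f₁ = −34.0 cm.
Lens 1: 1/d_i1 = 1/f₁ − 1/d_o1 = 1/(-34.0) − 1/(232) = -0.03372, so d_i1 = -29.65 cm.
The intermediate image is 29.65 cm to the left of lens 1 (virtual), which is 116 − (-29.65) = 145.7 cm to the left of lens 2, so d_o2 = +145.7 cm.
Lens 2: 1/d_i2 = 1/f₂ − 1/d_o2 = 1/(35.0) − 1/(145.7) = 0.02171, so d_i2 = 46.1 cm.
The final image is real, 46.1 cm to the right of lens 2 (overall magnification ≈ -0.040).

46.1 cm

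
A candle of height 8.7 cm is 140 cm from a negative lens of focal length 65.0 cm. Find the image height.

For a negative lens, f = -65.0 cm.
1/d_i = 1/f − 1/d_o = 1/(-65.00) − 1/(140) = -0.02253, so d_i = -44.39 cm.
m = −d_i/d_o = +0.3171.
|h_i| = |m|·h_o = 0.3171 × 8.7 = 2.76 cm. The image is virtual, upright and reduced, on the same side as the object.

2.76 cm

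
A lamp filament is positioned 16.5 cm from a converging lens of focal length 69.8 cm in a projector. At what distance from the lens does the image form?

Thin-lens equation: 1/v = 1/f − 1/u = 1/(69.80) − 1/(16.5) = 0.01433 − 0.06061 = -0.04628, so v = -21.6 cm.
The image is virtual, upright and enlarged, on the same side as the object.

21.6 cm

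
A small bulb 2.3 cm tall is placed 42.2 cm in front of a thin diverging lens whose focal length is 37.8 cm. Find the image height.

For a diverging lens, f = -37.8 cm.
1/d_i = 1/f − 1/d_o = 1/(-37.80) − 1/(42.2) = -0.05015, so d_i = -19.94 cm.
m = −d_i/d_o = +0.4725.
|h_i| = |m|·h_o = 0.4725 × 2.3 = 1.09 cm. The image is virtual, upright and reduced, on the same side as the object.

1.09 cm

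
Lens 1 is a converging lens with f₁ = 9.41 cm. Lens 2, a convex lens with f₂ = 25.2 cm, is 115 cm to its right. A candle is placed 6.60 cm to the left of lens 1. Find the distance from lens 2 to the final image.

30.9 cm

Lens 1: 1/d_i1 = 1/f₁ − 1/d_o1 = 1/(9.41) − 1/(6.60) = -0.04525, so d_i1 = -22.10 cm.
The intermediate image is 22.10 cm to the left of lens 1 (virtual), which is 115 − (-22.10) = 137.1 cm to the left of lens 2, so d_o2 = +137.1 cm.
Lens 2: 1/d_i2 = 1/f₂ − 1/d_o2 = 1/(25.2) − 1/(137.1) = 0.03239, so d_i2 = 30.9 cm.
The final image is real, 30.9 cm to the right of lens 2 (overall magnification ≈ -0.75).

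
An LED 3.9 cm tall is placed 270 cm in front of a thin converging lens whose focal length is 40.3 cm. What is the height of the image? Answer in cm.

1/d_i = 1/f − 1/d_o = 1/(40.30) − 1/(270) = 0.02111, so d_i = 47.37 cm.
m = −d_i/d_o = -0.1754.
|h_i| = |m|·h_o = 0.1754 × 3.9 = 0.684 cm. The image is real, inverted and reduced, on the far side of the lens.

0.684 cm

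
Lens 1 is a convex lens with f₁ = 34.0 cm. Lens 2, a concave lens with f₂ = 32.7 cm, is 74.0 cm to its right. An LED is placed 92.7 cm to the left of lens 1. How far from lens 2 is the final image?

Lens 1: 1/d_i1 = 1/f₁ − 1/d_o1 = 1/(34.0) − 1/(92.7) = 0.01862, so d_i1 = 53.69 cm.
The intermediate image is 53.69 cm to the right of lens 1, which is 74.0 − (53.69) = 20.31 cm to the left of lens 2, so d_o2 = +20.31 cm.
Lens 2 is diverging, so f₂ = −32.7 cm.
Lens 2: 1/d_i2 = 1/f₂ − 1/d_o2 = 1/(-32.7) − 1/(20.31) = -0.07982, so d_i2 = -12.5 cm.
The final image is virtual, 12.5 cm to the left of lens 2 (overall magnification ≈ -0.36).

12.5 cm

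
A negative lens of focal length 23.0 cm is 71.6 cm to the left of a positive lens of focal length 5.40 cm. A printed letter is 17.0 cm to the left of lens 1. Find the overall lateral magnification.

m = -0.0409

f₁ = −23.0 cm (diverging).
Lens 1: 1/d_i1 = 1/(-23.0) − 1/(17.0) = -0.1023, so d_i1 = -9.775 cm; m₁ = −d_i1/d_o1 = +0.5750.
d_o2 = 71.6 − (-9.775) = 81.38 cm.
Lens 2: 1/d_i2 = 1/(5.40) − 1/(81.38) = 0.1729, so d_i2 = 5.784 cm; m₂ = −d_i2/d_o2 = -0.07107.
m = m₁·m₂ = (+0.5750)(-0.07107) = -0.0409.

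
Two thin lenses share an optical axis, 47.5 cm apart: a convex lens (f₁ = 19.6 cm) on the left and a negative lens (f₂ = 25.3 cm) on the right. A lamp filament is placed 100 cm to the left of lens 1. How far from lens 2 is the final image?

Lens 1: 1/d_i1 = 1/f₁ − 1/d_o1 = 1/(19.6) − 1/(100) = 0.04102, so d_i1 = 24.38 cm.
The intermediate image is 24.38 cm to the right of lens 1, which is 47.5 − (24.38) = 23.12 cm to the left of lens 2, so d_o2 = +23.12 cm.
Lens 2 is diverging, so f₂ = −25.3 cm.
Lens 2: 1/d_i2 = 1/f₂ − 1/d_o2 = 1/(-25.3) − 1/(23.12) = -0.08278, so d_i2 = -12.1 cm.
The final image is virtual, 12.1 cm to the left of lens 2 (overall magnification ≈ -0.13).

12.1 cm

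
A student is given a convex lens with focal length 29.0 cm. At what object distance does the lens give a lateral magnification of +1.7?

m = −d_i/d_o ⇒ d_i = −m·d_o.
1/f = 1/d_o + 1/d_i = 1/d_o − 1/(m·d_o) = (1 − 1/m)/d_o, so d_o = f(1 − 1/m) = (29.00)(1 − 1/(+1.7)) = 11.9 cm.

11.9 cm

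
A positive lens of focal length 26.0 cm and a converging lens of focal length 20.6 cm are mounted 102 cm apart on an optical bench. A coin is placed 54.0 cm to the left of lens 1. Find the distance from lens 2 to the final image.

Lens 1: 1/d_i1 = 1/f₁ − 1/d_o1 = 1/(26.0) − 1/(54.0) = 0.01994, so d_i1 = 50.14 cm.
The intermediate image is 50.14 cm to the right of lens 1, which is 102 − (50.14) = 51.86 cm to the left of lens 2, so d_o2 = +51.86 cm.
Lens 2: 1/d_i2 = 1/f₂ − 1/d_o2 = 1/(20.6) − 1/(51.86) = 0.02926, so d_i2 = 34.2 cm.
The final image is real, 34.2 cm to the right of lens 2 (overall magnification ≈ 0.61).

34.2 cm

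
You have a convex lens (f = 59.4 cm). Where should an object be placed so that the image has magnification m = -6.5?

68.5 cm

m = −d_i/d_o ⇒ d_i = −m·d_o.
1/f = 1/d_o + 1/d_i = 1/d_o − 1/(m·d_o) = (1 − 1/m)/d_o, so d_o = f(1 − 1/m) = (59.40)(1 − 1/(-6.5)) = 68.5 cm.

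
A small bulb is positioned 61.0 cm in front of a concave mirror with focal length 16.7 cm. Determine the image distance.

Mirror equation: 1/q = 1/f − 1/p = 1/(16.70) − 1/(61.0) = 0.05988 − 0.01639 = 0.04349, so q = 23.0 cm.
The image is real, inverted and reduced, in front of the mirror.

23.0 cm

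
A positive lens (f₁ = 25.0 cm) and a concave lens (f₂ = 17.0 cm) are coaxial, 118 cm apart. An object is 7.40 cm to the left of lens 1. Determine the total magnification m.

Lens 1: 1/d_i1 = 1/(25.0) − 1/(7.40) = -0.09514, so d_i1 = -10.51 cm; m₁ = −d_i1/d_o1 = +1.420.
d_o2 = 118 − (-10.51) = 128.5 cm.
f₂ = −17.0 cm (diverging).
Lens 2: 1/d_i2 = 1/(-17.0) − 1/(128.5) = -0.06661, so d_i2 = -15.01 cm; m₂ = −d_i2/d_o2 = +0.1168.
m = m₁·m₂ = (+1.420)(+0.1168) = +0.166.

m = +0.166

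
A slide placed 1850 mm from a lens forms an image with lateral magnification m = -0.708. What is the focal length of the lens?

f = 767 mm (converging)

m = −d_i/d_o ⇒ d_i = −m·d_o = −(-0.708)·(1850) = 1310 mm.
1/f = 1/d_o + 1/d_i = 1/(1850) + 1/(1310) = 0.001304, so f = 767 mm.
Since f is positive, the lens is converging.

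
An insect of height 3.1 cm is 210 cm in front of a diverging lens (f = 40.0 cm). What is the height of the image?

0.496 cm

For a diverging lens, f = -40.0 cm.
1/d_i = 1/f − 1/d_o = 1/(-40.00) − 1/(210) = -0.02976, so d_i = -33.60 cm.
m = −d_i/d_o = +0.1600.
|h_i| = |m|·h_o = 0.1600 × 3.1 = 0.496 cm. The image is virtual, upright and reduced, on the same side as the object.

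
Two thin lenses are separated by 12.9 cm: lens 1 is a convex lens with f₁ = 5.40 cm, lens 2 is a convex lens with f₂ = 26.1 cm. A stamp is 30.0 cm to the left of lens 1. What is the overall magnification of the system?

m = -0.290

Lens 1: 1/d_i1 = 1/(5.40) − 1/(30.0) = 0.1519, so d_i1 = 6.585 cm; m₁ = −d_i1/d_o1 = -0.2195.
d_o2 = 12.9 − (6.585) = 6.315 cm.
Lens 2: 1/d_i2 = 1/(26.1) − 1/(6.315) = -0.1200, so d_i2 = -8.331 cm; m₂ = −d_i2/d_o2 = +1.319.
m = m₁·m₂ = (-0.2195)(+1.319) = -0.290.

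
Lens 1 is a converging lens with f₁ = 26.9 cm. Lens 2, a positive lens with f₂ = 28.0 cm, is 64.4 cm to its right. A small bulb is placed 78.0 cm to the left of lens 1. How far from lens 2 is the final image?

140 cm

Lens 1: 1/d_i1 = 1/f₁ − 1/d_o1 = 1/(26.9) − 1/(78.0) = 0.02435, so d_i1 = 41.06 cm.
The intermediate image is 41.06 cm to the right of lens 1, which is 64.4 − (41.06) = 23.34 cm to the left of lens 2, so d_o2 = +23.34 cm.
Lens 2: 1/d_i2 = 1/f₂ − 1/d_o2 = 1/(28.0) − 1/(23.34) = -0.007131, so d_i2 = -140 cm.
The final image is virtual, 140 cm to the left of lens 2 (overall magnification ≈ -3.2).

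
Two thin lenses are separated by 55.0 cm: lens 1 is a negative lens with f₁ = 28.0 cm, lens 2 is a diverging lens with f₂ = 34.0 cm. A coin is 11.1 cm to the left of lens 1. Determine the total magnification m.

f₁ = −28.0 cm (diverging).
Lens 1: 1/d_i1 = 1/(-28.0) − 1/(11.1) = -0.1258, so d_i1 = -7.949 cm; m₁ = −d_i1/d_o1 = +0.7161.
d_o2 = 55.0 − (-7.949) = 62.95 cm.
f₂ = −34.0 cm (diverging).
Lens 2: 1/d_i2 = 1/(-34.0) − 1/(62.95) = -0.04530, so d_i2 = -22.08 cm; m₂ = −d_i2/d_o2 = +0.3507.
m = m₁·m₂ = (+0.7161)(+0.3507) = +0.251.

m = +0.251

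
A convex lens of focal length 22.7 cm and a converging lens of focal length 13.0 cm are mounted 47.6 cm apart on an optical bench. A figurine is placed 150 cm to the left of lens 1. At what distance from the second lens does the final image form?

Lens 1: 1/d_i1 = 1/f₁ − 1/d_o1 = 1/(22.7) − 1/(150) = 0.03739, so d_i1 = 26.75 cm.
The intermediate image is 26.75 cm to the right of lens 1, which is 47.6 − (26.75) = 20.85 cm to the left of lens 2, so d_o2 = +20.85 cm.
Lens 2: 1/d_i2 = 1/f₂ − 1/d_o2 = 1/(13.0) − 1/(20.85) = 0.02896, so d_i2 = 34.5 cm.
The final image is real, 34.5 cm to the right of lens 2 (overall magnification ≈ 0.30).

34.5 cm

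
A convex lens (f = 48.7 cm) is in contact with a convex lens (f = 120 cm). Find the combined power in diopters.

P₁ = 1/f₁ = 1/(0.487 m) = +2.053 D; P₂ = 1/f₂ = 1/(1.20 m) = +0.8333 D.
For thin lenses in contact, P = P₁ + P₂ = (+2.053) + (+0.8333) = +2.89 D.

P = +2.89 D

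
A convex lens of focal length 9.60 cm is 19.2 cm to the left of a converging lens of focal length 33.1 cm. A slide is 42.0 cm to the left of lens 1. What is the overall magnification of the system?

Lens 1: 1/d_i1 = 1/(9.60) − 1/(42.0) = 0.08036, so d_i1 = 12.44 cm; m₁ = −d_i1/d_o1 = -0.2962.
d_o2 = 19.2 − (12.44) = 6.760 cm.
Lens 2: 1/d_i2 = 1/(33.1) − 1/(6.760) = -0.1177, so d_i2 = -8.495 cm; m₂ = −d_i2/d_o2 = +1.257.
m = m₁·m₂ = (-0.2962)(+1.257) = -0.372.

m = -0.372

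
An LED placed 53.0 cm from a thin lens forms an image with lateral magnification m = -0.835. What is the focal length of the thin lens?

m = −d_i/d_o ⇒ d_i = −m·d_o = −(-0.835)·(53.0) = 44.25 cm.
1/f = 1/d_o + 1/d_i = 1/(53.0) + 1/(44.25) = 0.04147, so f = 24.1 cm.
Since f is positive, the thin lens is converging.

f = 24.1 cm (converging)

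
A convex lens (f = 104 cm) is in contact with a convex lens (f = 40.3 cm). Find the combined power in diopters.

P₁ = 1/f₁ = 1/(1.04 m) = +0.9615 D; P₂ = 1/f₂ = 1/(0.403 m) = +2.481 D.
For thin lenses in contact, P = P₁ + P₂ = (+0.9615) + (+2.481) = +3.44 D.

P = +3.44 D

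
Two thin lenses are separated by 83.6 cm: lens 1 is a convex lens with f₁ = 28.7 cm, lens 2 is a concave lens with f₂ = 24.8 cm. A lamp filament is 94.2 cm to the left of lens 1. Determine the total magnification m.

Lens 1: 1/d_i1 = 1/(28.7) − 1/(94.2) = 0.02423, so d_i1 = 41.28 cm; m₁ = −d_i1/d_o1 = -0.4382.
d_o2 = 83.6 − (41.28) = 42.32 cm.
f₂ = −24.8 cm (diverging).
Lens 2: 1/d_i2 = 1/(-24.8) − 1/(42.32) = -0.06395, so d_i2 = -15.64 cm; m₂ = −d_i2/d_o2 = +0.3695.
m = m₁·m₂ = (-0.4382)(+0.3695) = -0.162.

m = -0.162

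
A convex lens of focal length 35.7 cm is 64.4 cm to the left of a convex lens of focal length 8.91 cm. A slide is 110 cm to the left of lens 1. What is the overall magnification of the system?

Lens 1: 1/d_i1 = 1/(35.7) − 1/(110) = 0.01892, so d_i1 = 52.85 cm; m₁ = −d_i1/d_o1 = -0.4805.
d_o2 = 64.4 − (52.85) = 11.55 cm.
Lens 2: 1/d_i2 = 1/(8.91) − 1/(11.55) = 0.02565, so d_i2 = 38.98 cm; m₂ = −d_i2/d_o2 = -3.375.
m = m₁·m₂ = (-0.4805)(-3.375) = +1.62.

m = +1.62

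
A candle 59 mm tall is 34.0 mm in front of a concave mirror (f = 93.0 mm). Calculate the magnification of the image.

m = +1.58

1/d_i = 1/f − 1/d_o = 1/(93.00) − 1/(34.0) = -0.01866, so d_i = -53.59 mm.
m = −d_i/d_o = −(-53.59)/(34.0) = +1.58.
The image is virtual, upright and enlarged, behind the mirror.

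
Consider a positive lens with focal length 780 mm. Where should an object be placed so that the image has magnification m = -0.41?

m = −d_i/d_o ⇒ d_i = −m·d_o.
1/f = 1/d_o + 1/d_i = 1/d_o − 1/(m·d_o) = (1 − 1/m)/d_o, so d_o = f(1 − 1/m) = (780.0)(1 − 1/(-0.41)) = 2680 mm.

2680 mm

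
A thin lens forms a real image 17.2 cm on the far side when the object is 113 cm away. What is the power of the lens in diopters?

d_i = +17.2 cm.
1/f = 1/d_o + 1/d_i = 1/(113) + 1/(17.2) = 0.06699 cm⁻¹.
f = 14.93 cm = 0.1493 m, so P = 1/f = +6.70 D.

P = +6.70 D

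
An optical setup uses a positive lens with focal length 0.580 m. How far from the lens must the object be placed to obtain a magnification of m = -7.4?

m = −d_i/d_o ⇒ d_i = −m·d_o.
1/f = 1/d_o + 1/d_i = 1/d_o − 1/(m·d_o) = (1 − 1/m)/d_o, so d_o = f(1 − 1/m) = (0.5800)(1 − 1/(-7.4)) = 0.658 m.

0.658 m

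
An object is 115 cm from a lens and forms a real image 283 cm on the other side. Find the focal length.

Real image ⇒ d_i = +283 cm.
1/f = 1/d_o + 1/d_i = 1/(115) + 1/(283) = 0.01223, so f = 81.8 cm.
Since f is positive, the lens is converging.

f = 81.8 cm (converging)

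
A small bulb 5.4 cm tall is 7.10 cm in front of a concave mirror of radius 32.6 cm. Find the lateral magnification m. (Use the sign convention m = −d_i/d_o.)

f = R/2 = 32.6/2 = 16.30 cm.
1/d_i = 1/f − 1/d_o = 1/(16.30) − 1/(7.10) = -0.07950, so d_i = -12.58 cm.
m = −d_i/d_o = −(-12.58)/(7.10) = +1.77.
The image is virtual, upright and enlarged, behind the mirror.

m = +1.77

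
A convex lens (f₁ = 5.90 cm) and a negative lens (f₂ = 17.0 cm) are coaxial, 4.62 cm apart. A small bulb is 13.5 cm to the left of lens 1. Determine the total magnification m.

m = -1.18

Lens 1: 1/d_i1 = 1/(5.90) − 1/(13.5) = 0.09542, so d_i1 = 10.48 cm; m₁ = −d_i1/d_o1 = -0.7763.
d_o2 = 4.62 − (10.48) = -5.860 cm (virtual object).
f₂ = −17.0 cm (diverging).
Lens 2: 1/d_i2 = 1/(-17.0) − 1/(-5.860) = 0.1118, so d_i2 = 8.943 cm; m₂ = −d_i2/d_o2 = +1.526.
m = m₁·m₂ = (-0.7763)(+1.526) = -1.18.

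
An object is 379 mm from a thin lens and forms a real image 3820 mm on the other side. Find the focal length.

f = 345 mm (converging)

Real image ⇒ d_i = +3820 mm.
1/f = 1/d_o + 1/d_i = 1/(379) + 1/(3820) = 0.002900, so f = 345 mm.
Since f is positive, the thin lens is converging.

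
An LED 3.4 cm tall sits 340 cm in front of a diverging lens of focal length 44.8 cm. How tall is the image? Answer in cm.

For a diverging lens, f = -44.8 cm.
1/d_i = 1/f − 1/d_o = 1/(-44.80) − 1/(340) = -0.02526, so d_i = -39.58 cm.
m = −d_i/d_o = +0.1164.
|h_i| = |m|·h_o = 0.1164 × 3.4 = 0.396 cm. The image is virtual, upright and reduced, on the same side as the object.

0.396 cm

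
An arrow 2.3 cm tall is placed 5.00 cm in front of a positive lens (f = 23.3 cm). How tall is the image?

1/d_i = 1/f − 1/d_o = 1/(23.30) − 1/(5.00) = -0.1571, so d_i = -6.366 cm.
m = −d_i/d_o = +1.273.
|h_i| = |m|·h_o = 1.273 × 2.3 = 2.93 cm. The image is virtual, upright and enlarged, on the same side as the object.

2.93 cm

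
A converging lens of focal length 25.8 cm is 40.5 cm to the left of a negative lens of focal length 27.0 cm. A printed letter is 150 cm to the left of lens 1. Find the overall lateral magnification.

Lens 1: 1/d_i1 = 1/(25.8) − 1/(150) = 0.03209, so d_i1 = 31.16 cm; m₁ = −d_i1/d_o1 = -0.2077.
d_o2 = 40.5 − (31.16) = 9.340 cm.
f₂ = −27.0 cm (diverging).
Lens 2: 1/d_i2 = 1/(-27.0) − 1/(9.340) = -0.1441, so d_i2 = -6.939 cm; m₂ = −d_i2/d_o2 = +0.7430.
m = m₁·m₂ = (-0.2077)(+0.7430) = -0.154.

m = -0.154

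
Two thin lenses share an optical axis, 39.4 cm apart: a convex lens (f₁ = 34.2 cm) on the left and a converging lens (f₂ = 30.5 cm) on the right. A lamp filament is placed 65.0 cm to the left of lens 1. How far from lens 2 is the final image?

Lens 1: 1/d_i1 = 1/f₁ − 1/d_o1 = 1/(34.2) − 1/(65.0) = 0.01386, so d_i1 = 72.18 cm.
The intermediate image is 72.18 cm to the right of lens 1, which lies 32.78 cm to the right of lens 2 — a virtual object — so d_o2 = −32.78 cm.
Lens 2: 1/d_i2 = 1/f₂ − 1/d_o2 = 1/(30.5) − 1/(-32.78) = 0.06329, so d_i2 = 15.8 cm.
The final image is real, 15.8 cm to the right of lens 2 (overall magnification ≈ -0.54).

15.8 cm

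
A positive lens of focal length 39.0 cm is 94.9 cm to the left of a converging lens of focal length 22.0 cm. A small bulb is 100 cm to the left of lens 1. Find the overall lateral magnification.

Lens 1: 1/d_i1 = 1/(39.0) − 1/(100) = 0.01564, so d_i1 = 63.93 cm; m₁ = −d_i1/d_o1 = -0.6393.
d_o2 = 94.9 − (63.93) = 30.97 cm.
Lens 2: 1/d_i2 = 1/(22.0) − 1/(30.97) = 0.01317, so d_i2 = 75.96 cm; m₂ = −d_i2/d_o2 = -2.453.
m = m₁·m₂ = (-0.6393)(-2.453) = +1.57.

m = +1.57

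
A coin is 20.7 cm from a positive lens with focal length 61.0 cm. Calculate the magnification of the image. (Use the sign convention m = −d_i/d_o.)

m = +1.51

1/d_i = 1/f − 1/d_o = 1/(61.00) − 1/(20.7) = -0.03192, so d_i = -31.33 cm.
m = −d_i/d_o = −(-31.33)/(20.7) = +1.51.
The image is virtual, upright and enlarged, on the same side as the object.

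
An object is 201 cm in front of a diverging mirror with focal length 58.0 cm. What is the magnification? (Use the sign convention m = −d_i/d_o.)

For a diverging mirror, f = -58.0 cm.
1/d_i = 1/f − 1/d_o = 1/(-58.00) − 1/(201) = -0.02222, so d_i = -45.01 cm.
m = −d_i/d_o = −(-45.01)/(201) = +0.224.
The image is virtual, upright and reduced, behind the mirror.

m = +0.224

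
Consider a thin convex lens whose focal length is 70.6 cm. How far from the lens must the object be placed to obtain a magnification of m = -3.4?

m = −d_i/d_o ⇒ d_i = −m·d_o.
1/f = 1/d_o + 1/d_i = 1/d_o − 1/(m·d_o) = (1 − 1/m)/d_o, so d_o = f(1 − 1/m) = (70.60)(1 − 1/(-3.4)) = 91.4 cm.

91.4 cm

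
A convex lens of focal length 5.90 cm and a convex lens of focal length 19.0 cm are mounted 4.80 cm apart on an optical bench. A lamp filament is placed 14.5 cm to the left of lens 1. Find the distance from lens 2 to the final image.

Lens 1: 1/d_i1 = 1/f₁ − 1/d_o1 = 1/(5.90) − 1/(14.5) = 0.1005, so d_i1 = 9.948 cm.
The intermediate image is 9.948 cm to the right of lens 1, which lies 5.148 cm to the right of lens 2 — a virtual object — so d_o2 = −5.148 cm.
Lens 2: 1/d_i2 = 1/f₂ − 1/d_o2 = 1/(19.0) − 1/(-5.148) = 0.2469, so d_i2 = 4.05 cm.
The final image is real, 4.05 cm to the right of lens 2 (overall magnification ≈ -0.54).

4.05 cm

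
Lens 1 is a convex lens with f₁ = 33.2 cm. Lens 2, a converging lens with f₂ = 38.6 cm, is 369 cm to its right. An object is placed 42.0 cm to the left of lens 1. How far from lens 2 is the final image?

Lens 1: 1/d_i1 = 1/f₁ − 1/d_o1 = 1/(33.2) − 1/(42.0) = 0.006311, so d_i1 = 158.5 cm.
The intermediate image is 158.5 cm to the right of lens 1, which is 369 − (158.5) = 210.5 cm to the left of lens 2, so d_o2 = +210.5 cm.
Lens 2: 1/d_i2 = 1/f₂ − 1/d_o2 = 1/(38.6) − 1/(210.5) = 0.02116, so d_i2 = 47.3 cm.
The final image is real, 47.3 cm to the right of lens 2 (overall magnification ≈ 0.85).

47.3 cm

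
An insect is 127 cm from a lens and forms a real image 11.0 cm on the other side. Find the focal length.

f = 10.1 cm (converging)

Real image ⇒ d_i = +11.0 cm.
1/f = 1/d_o + 1/d_i = 1/(127) + 1/(11.0) = 0.09878, so f = 10.1 cm.
Since f is positive, the lens is converging.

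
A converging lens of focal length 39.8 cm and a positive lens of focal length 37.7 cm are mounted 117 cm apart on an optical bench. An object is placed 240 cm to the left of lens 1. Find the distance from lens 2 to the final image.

82.7 cm

Lens 1: 1/d_i1 = 1/f₁ − 1/d_o1 = 1/(39.8) − 1/(240) = 0.02096, so d_i1 = 47.71 cm.
The intermediate image is 47.71 cm to the right of lens 1, which is 117 − (47.71) = 69.29 cm to the left of lens 2, so d_o2 = +69.29 cm.
Lens 2: 1/d_i2 = 1/f₂ − 1/d_o2 = 1/(37.7) − 1/(69.29) = 0.01209, so d_i2 = 82.7 cm.
The final image is real, 82.7 cm to the right of lens 2 (overall magnification ≈ 0.24).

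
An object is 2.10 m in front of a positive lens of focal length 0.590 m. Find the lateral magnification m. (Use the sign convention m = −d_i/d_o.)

1/d_i = 1/f − 1/d_o = 1/(0.5900) − 1/(2.10) = 1.219, so d_i = 0.8205 m.
m = −d_i/d_o = −(0.8205)/(2.10) = -0.391.
The image is real, inverted and reduced, on the far side of the lens.

m = -0.391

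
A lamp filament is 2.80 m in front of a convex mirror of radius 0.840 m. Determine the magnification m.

f = R/2 = 0.840/2 = 0.4200 m; for a convex mirror, f = -0.4200 m.
1/d_i = 1/f − 1/d_o = 1/(-0.4200) − 1/(2.80) = -2.738, so d_i = -0.3652 m.
m = −d_i/d_o = −(-0.3652)/(2.80) = +0.130.
The image is virtual, upright and reduced, behind the mirror.

m = +0.130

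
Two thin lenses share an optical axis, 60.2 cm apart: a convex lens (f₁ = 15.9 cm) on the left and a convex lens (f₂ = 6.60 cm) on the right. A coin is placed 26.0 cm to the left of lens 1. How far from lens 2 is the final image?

Lens 1: 1/d_i1 = 1/f₁ − 1/d_o1 = 1/(15.9) − 1/(26.0) = 0.02443, so d_i1 = 40.93 cm.
The intermediate image is 40.93 cm to the right of lens 1, which is 60.2 − (40.93) = 19.27 cm to the left of lens 2, so d_o2 = +19.27 cm.
Lens 2: 1/d_i2 = 1/f₂ − 1/d_o2 = 1/(6.60) − 1/(19.27) = 0.09962, so d_i2 = 10.0 cm.
The final image is real, 10.0 cm to the right of lens 2 (overall magnification ≈ 0.82).

10.0 cm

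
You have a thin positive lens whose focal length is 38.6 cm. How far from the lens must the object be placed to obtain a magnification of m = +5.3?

m = −d_i/d_o ⇒ d_i = −m·d_o.
1/f = 1/d_o + 1/d_i = 1/d_o − 1/(m·d_o) = (1 − 1/m)/d_o, so d_o = f(1 − 1/m) = (38.60)(1 − 1/(+5.3)) = 31.3 cm.

31.3 cm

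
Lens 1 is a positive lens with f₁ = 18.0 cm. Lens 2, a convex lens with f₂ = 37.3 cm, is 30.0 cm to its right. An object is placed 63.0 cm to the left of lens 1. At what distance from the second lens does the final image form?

Lens 1: 1/d_i1 = 1/f₁ − 1/d_o1 = 1/(18.0) − 1/(63.0) = 0.03968, so d_i1 = 25.20 cm.
The intermediate image is 25.20 cm to the right of lens 1, which is 30.0 − (25.20) = 4.800 cm to the left of lens 2, so d_o2 = +4.800 cm.
Lens 2: 1/d_i2 = 1/f₂ − 1/d_o2 = 1/(37.3) − 1/(4.800) = -0.1815, so d_i2 = -5.51 cm.
The final image is virtual, 5.51 cm to the left of lens 2 (overall magnification ≈ -0.46).

5.51 cm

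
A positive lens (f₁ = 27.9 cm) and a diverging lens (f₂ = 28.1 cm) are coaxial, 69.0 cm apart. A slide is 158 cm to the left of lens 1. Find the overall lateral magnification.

Lens 1: 1/d_i1 = 1/(27.9) − 1/(158) = 0.02951, so d_i1 = 33.88 cm; m₁ = −d_i1/d_o1 = -0.2144.
d_o2 = 69.0 − (33.88) = 35.12 cm.
f₂ = −28.1 cm (diverging).
Lens 2: 1/d_i2 = 1/(-28.1) − 1/(35.12) = -0.06406, so d_i2 = -15.61 cm; m₂ = −d_i2/d_o2 = +0.4445.
m = m₁·m₂ = (-0.2144)(+0.4445) = -0.0953.

m = -0.0953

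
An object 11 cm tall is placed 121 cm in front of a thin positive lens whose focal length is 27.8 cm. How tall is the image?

3.28 cm

1/d_i = 1/f − 1/d_o = 1/(27.80) − 1/(121) = 0.02771, so d_i = 36.09 cm.
m = −d_i/d_o = -0.2983.
|h_i| = |m|·h_o = 0.2983 × 11 = 3.28 cm. The image is real, inverted and reduced, on the far side of the lens.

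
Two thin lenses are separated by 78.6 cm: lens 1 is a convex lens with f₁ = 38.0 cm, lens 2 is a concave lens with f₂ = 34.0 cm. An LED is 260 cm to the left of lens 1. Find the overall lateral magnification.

m = -0.0855

Lens 1: 1/d_i1 = 1/(38.0) − 1/(260) = 0.02247, so d_i1 = 44.50 cm; m₁ = −d_i1/d_o1 = -0.1712.
d_o2 = 78.6 − (44.50) = 34.10 cm.
f₂ = −34.0 cm (diverging).
Lens 2: 1/d_i2 = 1/(-34.0) − 1/(34.10) = -0.05874, so d_i2 = -17.02 cm; m₂ = −d_i2/d_o2 = +0.4993.
m = m₁·m₂ = (-0.1712)(+0.4993) = -0.0855.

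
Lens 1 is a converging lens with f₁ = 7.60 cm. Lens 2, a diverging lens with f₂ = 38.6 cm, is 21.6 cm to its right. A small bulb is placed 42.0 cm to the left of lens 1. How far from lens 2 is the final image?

Lens 1: 1/d_i1 = 1/f₁ − 1/d_o1 = 1/(7.60) − 1/(42.0) = 0.1078, so d_i1 = 9.279 cm.
The intermediate image is 9.279 cm to the right of lens 1, which is 21.6 − (9.279) = 12.32 cm to the left of lens 2, so d_o2 = +12.32 cm.
Lens 2 is diverging, so f₂ = −38.6 cm.
Lens 2: 1/d_i2 = 1/f₂ − 1/d_o2 = 1/(-38.6) − 1/(12.32) = -0.1071, so d_i2 = -9.34 cm.
The final image is virtual, 9.34 cm to the left of lens 2 (overall magnification ≈ -0.17).

9.34 cm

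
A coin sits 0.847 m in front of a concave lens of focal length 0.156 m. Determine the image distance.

For a concave lens, f = -0.156 m.
Thin-lens equation: 1/s_i = 1/f − 1/s_o = 1/(-0.1560) − 1/(0.847) = -6.410 − 1.181 = -7.591, so s_i = -0.132 m.
The image is virtual, upright and reduced, on the same side as the object.

0.132 m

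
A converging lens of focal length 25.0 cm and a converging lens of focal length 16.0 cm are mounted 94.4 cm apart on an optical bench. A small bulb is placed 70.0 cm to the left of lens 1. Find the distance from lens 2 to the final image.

22.5 cm

Lens 1: 1/d_i1 = 1/f₁ − 1/d_o1 = 1/(25.0) − 1/(70.0) = 0.02571, so d_i1 = 38.89 cm.
The intermediate image is 38.89 cm to the right of lens 1, which is 94.4 − (38.89) = 55.51 cm to the left of lens 2, so d_o2 = +55.51 cm.
Lens 2: 1/d_i2 = 1/f₂ − 1/d_o2 = 1/(16.0) − 1/(55.51) = 0.04449, so d_i2 = 22.5 cm.
The final image is real, 22.5 cm to the right of lens 2 (overall magnification ≈ 0.22).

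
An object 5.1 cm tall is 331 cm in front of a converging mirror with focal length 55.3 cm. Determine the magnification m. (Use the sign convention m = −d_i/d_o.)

1/d_i = 1/f − 1/d_o = 1/(55.30) − 1/(331) = 0.01506, so d_i = 66.39 cm.
m = −d_i/d_o = −(66.39)/(331) = -0.201.
The image is real, inverted and reduced, in front of the mirror.

m = -0.201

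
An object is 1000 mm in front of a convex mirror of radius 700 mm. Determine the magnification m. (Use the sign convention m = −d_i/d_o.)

m = +0.259

f = R/2 = 700/2 = 350.0 mm; for a convex mirror, f = -350.0 mm.
1/d_i = 1/f − 1/d_o = 1/(-350.0) − 1/(1000) = -0.003857, so d_i = -259.3 mm.
m = −d_i/d_o = −(-259.3)/(1000) = +0.259.
The image is virtual, upright and reduced, behind the mirror.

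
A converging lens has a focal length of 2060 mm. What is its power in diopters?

P = +0.485 D

f = 206 cm = 2.06 m.
P = 1/f = 1/(2.06 m) = +0.485 D.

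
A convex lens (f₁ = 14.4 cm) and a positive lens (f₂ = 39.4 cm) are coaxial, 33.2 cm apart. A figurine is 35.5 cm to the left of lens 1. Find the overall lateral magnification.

Lens 1: 1/d_i1 = 1/(14.4) − 1/(35.5) = 0.04128, so d_i1 = 24.23 cm; m₁ = −d_i1/d_o1 = -0.6825.
d_o2 = 33.2 − (24.23) = 8.970 cm.
Lens 2: 1/d_i2 = 1/(39.4) − 1/(8.970) = -0.08610, so d_i2 = -11.61 cm; m₂ = −d_i2/d_o2 = +1.295.
m = m₁·m₂ = (-0.6825)(+1.295) = -0.884.

m = -0.884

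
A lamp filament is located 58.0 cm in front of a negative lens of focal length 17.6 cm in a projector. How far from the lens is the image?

For a negative lens, f = -17.6 cm.
Thin-lens equation: 1/s_i = 1/f − 1/s_o = 1/(-17.60) − 1/(58.0) = -0.05682 − 0.01724 = -0.07406, so s_i = -13.5 cm.
The image is virtual, upright and reduced, on the same side as the object.

13.5 cm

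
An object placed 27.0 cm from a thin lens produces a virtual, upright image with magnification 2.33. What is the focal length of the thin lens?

m = −d_i/d_o ⇒ d_i = −m·d_o = −(+2.33)·(27.0) = -62.91 cm.
1/f = 1/d_o + 1/d_i = 1/(27.0) + 1/(-62.91) = 0.02114, so f = 47.3 cm.
Since f is positive, the thin lens is converging.

f = 47.3 cm (converging)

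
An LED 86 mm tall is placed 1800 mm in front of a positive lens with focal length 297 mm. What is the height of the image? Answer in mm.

1/d_i = 1/f − 1/d_o = 1/(297.0) − 1/(1800) = 0.002811, so d_i = 355.7 mm.
m = −d_i/d_o = -0.1976.
|h_i| = |m|·h_o = 0.1976 × 86 = 17.0 mm. The image is real, inverted and reduced, on the far side of the lens.

17.0 mm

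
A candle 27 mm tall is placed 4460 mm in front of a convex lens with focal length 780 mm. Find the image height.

5.72 mm

1/d_i = 1/f − 1/d_o = 1/(780.0) − 1/(4460) = 0.001058, so d_i = 945.3 mm.
m = −d_i/d_o = -0.2120.
|h_i| = |m|·h_o = 0.2120 × 27 = 5.72 mm. The image is real, inverted and reduced, on the far side of the lens.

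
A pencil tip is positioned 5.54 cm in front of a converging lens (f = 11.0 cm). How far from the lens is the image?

Thin-lens equation: 1/d_i = 1/f − 1/d_o = 1/(11.00) − 1/(5.54) = 0.09091 − 0.1805 = -0.08960, so d_i = -11.2 cm.
The image is virtual, upright and enlarged, on the same side as the object.

11.2 cm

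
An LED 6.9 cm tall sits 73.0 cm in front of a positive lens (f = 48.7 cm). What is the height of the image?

13.8 cm

1/d_i = 1/f − 1/d_o = 1/(48.70) − 1/(73.0) = 0.006835, so d_i = 146.3 cm.
m = −d_i/d_o = -2.004.
|h_i| = |m|·h_o = 2.004 × 6.9 = 13.8 cm. The image is real, inverted and enlarged, on the far side of the lens.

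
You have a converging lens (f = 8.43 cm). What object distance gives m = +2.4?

m = −d_i/d_o ⇒ d_i = −m·d_o.
1/f = 1/d_o + 1/d_i = 1/d_o − 1/(m·d_o) = (1 − 1/m)/d_o, so d_o = f(1 − 1/m) = (8.430)(1 − 1/(+2.4)) = 4.92 cm.

4.92 cm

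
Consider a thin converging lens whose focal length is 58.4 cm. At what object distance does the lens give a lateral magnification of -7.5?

66.2 cm

m = −d_i/d_o ⇒ d_i = −m·d_o.
1/f = 1/d_o + 1/d_i = 1/d_o − 1/(m·d_o) = (1 − 1/m)/d_o, so d_o = f(1 − 1/m) = (58.40)(1 − 1/(-7.5)) = 66.2 cm.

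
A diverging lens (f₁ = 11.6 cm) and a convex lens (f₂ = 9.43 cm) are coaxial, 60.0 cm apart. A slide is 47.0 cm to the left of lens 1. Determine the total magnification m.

f₁ = −11.6 cm (diverging).
Lens 1: 1/d_i1 = 1/(-11.6) − 1/(47.0) = -0.1075, so d_i1 = -9.304 cm; m₁ = −d_i1/d_o1 = +0.1980.
d_o2 = 60.0 − (-9.304) = 69.30 cm.
Lens 2: 1/d_i2 = 1/(9.43) − 1/(69.30) = 0.09161, so d_i2 = 10.92 cm; m₂ = −d_i2/d_o2 = -0.1575.
m = m₁·m₂ = (+0.1980)(-0.1575) = -0.0312.

m = -0.0312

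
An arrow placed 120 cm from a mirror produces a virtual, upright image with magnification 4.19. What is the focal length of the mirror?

f = 158 cm (concave)

m = −d_i/d_o ⇒ d_i = −m·d_o = −(+4.19)·(120) = -502.8 cm.
1/f = 1/d_o + 1/d_i = 1/(120) + 1/(-502.8) = 0.006344, so f = 158 cm.
Since f is positive, the mirror is concave.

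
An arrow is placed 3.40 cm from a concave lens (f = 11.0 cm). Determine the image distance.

For a concave lens, f = -11.0 cm.
Lens equation: 1/v = 1/f − 1/u = 1/(-11.00) − 1/(3.40) = -0.09091 − 0.2941 = -0.3850, so v = -2.60 cm.
The image is virtual, upright and reduced, on the same side as the object.

2.60 cm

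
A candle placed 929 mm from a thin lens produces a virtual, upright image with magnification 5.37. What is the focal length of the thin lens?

m = −d_i/d_o ⇒ d_i = −m·d_o = −(+5.37)·(929) = -4989 mm.
1/f = 1/d_o + 1/d_i = 1/(929) + 1/(-4989) = 0.0008760, so f = 1140 mm.
Since f is positive, the thin lens is converging.

f = 1140 mm (converging)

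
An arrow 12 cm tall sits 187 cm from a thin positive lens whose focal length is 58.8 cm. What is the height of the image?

1/d_i = 1/f − 1/d_o = 1/(58.80) − 1/(187) = 0.01166, so d_i = 85.77 cm.
m = −d_i/d_o = -0.4587.
|h_i| = |m|·h_o = 0.4587 × 12 = 5.50 cm. The image is real, inverted and reduced, on the far side of the lens.

5.50 cm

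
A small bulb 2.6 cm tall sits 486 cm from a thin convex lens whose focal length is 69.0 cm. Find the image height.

0.430 cm

1/d_i = 1/f − 1/d_o = 1/(69.00) − 1/(486) = 0.01244, so d_i = 80.42 cm.
m = −d_i/d_o = -0.1655.
|h_i| = |m|·h_o = 0.1655 × 2.6 = 0.430 cm. The image is real, inverted and reduced, on the far side of the lens.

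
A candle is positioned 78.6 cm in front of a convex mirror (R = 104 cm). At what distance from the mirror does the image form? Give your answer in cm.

f = R/2 = 104/2 = 52.00 cm; for a convex mirror, f = -52.00 cm.
Mirror equation: 1/q = 1/f − 1/p = 1/(-52.00) − 1/(78.6) = -0.01923 − 0.01272 = -0.03195, so q = -31.3 cm.
The image is virtual, upright and reduced, behind the mirror.

31.3 cm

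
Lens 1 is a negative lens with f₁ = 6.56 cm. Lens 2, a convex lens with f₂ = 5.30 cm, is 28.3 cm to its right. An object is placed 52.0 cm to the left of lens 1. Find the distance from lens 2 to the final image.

6.27 cm

Lens 1 is diverging, so f₁ = −6.56 cm.
Lens 1: 1/d_i1 = 1/f₁ − 1/d_o1 = 1/(-6.56) − 1/(52.0) = -0.1717, so d_i1 = -5.825 cm.
The intermediate image is 5.825 cm to the left of lens 1 (virtual), which is 28.3 − (-5.825) = 34.12 cm to the left of lens 2, so d_o2 = +34.12 cm.
Lens 2: 1/d_i2 = 1/f₂ − 1/d_o2 = 1/(5.30) − 1/(34.12) = 0.1594, so d_i2 = 6.27 cm.
The final image is real, 6.27 cm to the right of lens 2 (overall magnification ≈ -0.021).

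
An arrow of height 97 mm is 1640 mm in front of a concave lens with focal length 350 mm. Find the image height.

17.1 mm

For a concave lens, f = -350 mm.
1/d_i = 1/f − 1/d_o = 1/(-350.0) − 1/(1640) = -0.003467, so d_i = -288.4 mm.
m = −d_i/d_o = +0.1759.
|h_i| = |m|·h_o = 0.1759 × 97 = 17.1 mm. The image is virtual, upright and reduced, on the same side as the object.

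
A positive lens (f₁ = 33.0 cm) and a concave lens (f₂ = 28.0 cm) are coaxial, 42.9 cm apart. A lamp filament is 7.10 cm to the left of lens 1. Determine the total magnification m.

m = +0.446

Lens 1: 1/d_i1 = 1/(33.0) − 1/(7.10) = -0.1105, so d_i1 = -9.046 cm; m₁ = −d_i1/d_o1 = +1.274.
d_o2 = 42.9 − (-9.046) = 51.95 cm.
f₂ = −28.0 cm (diverging).
Lens 2: 1/d_i2 = 1/(-28.0) − 1/(51.95) = -0.05496, so d_i2 = -18.19 cm; m₂ = −d_i2/d_o2 = +0.3502.
m = m₁·m₂ = (+1.274)(+0.3502) = +0.446.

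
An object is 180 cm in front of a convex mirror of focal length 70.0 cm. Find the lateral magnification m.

m = +0.280

For a convex mirror, f = -70.0 cm.
1/d_i = 1/f − 1/d_o = 1/(-70.00) − 1/(180) = -0.01984, so d_i = -50.40 cm.
m = −d_i/d_o = −(-50.40)/(180) = +0.280.
The image is virtual, upright and reduced, behind the mirror.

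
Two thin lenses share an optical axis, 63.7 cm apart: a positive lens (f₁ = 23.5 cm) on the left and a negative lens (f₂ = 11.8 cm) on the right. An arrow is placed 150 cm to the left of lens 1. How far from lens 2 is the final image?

8.88 cm

Lens 1: 1/d_i1 = 1/f₁ − 1/d_o1 = 1/(23.5) − 1/(150) = 0.03589, so d_i1 = 27.87 cm.
The intermediate image is 27.87 cm to the right of lens 1, which is 63.7 − (27.87) = 35.83 cm to the left of lens 2, so d_o2 = +35.83 cm.
Lens 2 is diverging, so f₂ = −11.8 cm.
Lens 2: 1/d_i2 = 1/f₂ − 1/d_o2 = 1/(-11.8) − 1/(35.83) = -0.1127, so d_i2 = -8.88 cm.
The final image is virtual, 8.88 cm to the left of lens 2 (overall magnification ≈ -0.046).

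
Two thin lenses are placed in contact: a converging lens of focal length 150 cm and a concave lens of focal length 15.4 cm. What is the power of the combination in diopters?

P₁ = 1/f₁ = 1/(1.50 m) = +0.6667 D; P₂ = 1/f₂ = 1/(-0.154 m) = -6.494 D.
For thin lenses in contact, P = P₁ + P₂ = (+0.6667) + (-6.494) = -5.83 D.

P = -5.83 D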